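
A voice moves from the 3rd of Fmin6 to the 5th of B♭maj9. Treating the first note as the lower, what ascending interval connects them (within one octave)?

Fmin6 has A♭ as its 3rd, and B♭maj9 has F as its 5th.
From A♭ to F is 9 semitones, exactly the major sixth.

M6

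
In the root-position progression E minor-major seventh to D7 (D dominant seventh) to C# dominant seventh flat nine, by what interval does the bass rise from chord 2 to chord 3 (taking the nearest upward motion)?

The roots are D and C#.
D up to C# spans 7 letter names and 11 semitones — a major seventh.

major 7th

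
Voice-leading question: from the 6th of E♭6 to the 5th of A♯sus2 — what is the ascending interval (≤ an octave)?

E♭6 has C as its 6th, and A♯sus2 has E♯ as its 5th.
From C to E♯: 5 semitones over a third = augmented.

augmented third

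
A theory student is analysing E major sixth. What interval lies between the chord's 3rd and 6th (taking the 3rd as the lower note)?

Spelling the chord: E, G#, B, C#.
The 3rd is G# and the 6th is C#.
G# up to C# spans 4 letter names and 5 semitones — a perfect fourth.

perfect fourth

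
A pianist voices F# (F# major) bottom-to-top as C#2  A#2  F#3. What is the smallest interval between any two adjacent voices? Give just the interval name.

Adjacent intervals: C#2→A#2 = major sixth; A#2→F#3 = minor sixth.
The smallest is A#2 to F#3, a minor sixth (8 semitones).

m6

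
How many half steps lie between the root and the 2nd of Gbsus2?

2

Gbsus2 is spelled Gb, Ab, Db.
Gb to Ab is a major second: 2 semitones.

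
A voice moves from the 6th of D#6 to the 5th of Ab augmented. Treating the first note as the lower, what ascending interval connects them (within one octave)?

diminished 4th

D#6 has B# as its 6th, and Ab augmented has E as its 5th.
4 letter names make it a fourth; at 4 semitones (a half step narrower than perfect) the quality is diminished.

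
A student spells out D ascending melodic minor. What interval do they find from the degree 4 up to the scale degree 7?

augmented fourth

D melodic minor: D E F G A B C#.
Degree 4 = G; 7th degree = C#.
From G to C#: 6 semitones over a fourth = augmented.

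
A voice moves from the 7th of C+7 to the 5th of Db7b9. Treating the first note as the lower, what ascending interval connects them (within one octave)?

C+7 has Bb as its 7th, and Db7b9 has Ab as its 5th.
7 letter names make it a seventh; at 10 semitones (a half step narrower than major) the quality is minor.

minor seventh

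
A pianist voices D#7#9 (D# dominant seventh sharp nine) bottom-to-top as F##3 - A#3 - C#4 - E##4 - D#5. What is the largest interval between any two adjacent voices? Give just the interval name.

Adjacent intervals: F##3→A#3 = minor third; A#3→C#4 = minor third; C#4→E##4 = augmented third; E##4→D#5 = diminished seventh.
The largest is E##4 to D#5, a diminished seventh (9 semitones).

d7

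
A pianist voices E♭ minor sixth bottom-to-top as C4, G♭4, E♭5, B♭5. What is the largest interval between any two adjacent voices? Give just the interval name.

M6

Adjacent intervals: C4→G♭4 = diminished fifth; G♭4→E♭5 = major sixth; E♭5→B♭5 = perfect fifth.
The largest is G♭4 to E♭5, a major sixth (9 semitones).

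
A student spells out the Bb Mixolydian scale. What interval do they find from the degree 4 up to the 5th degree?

Bb mixolydian: Bb C D Eb F G Ab.
Degree 4 = Eb; 5th degree = F.
Counting 2 letters and 2 half steps from Eb gives a major second.

M2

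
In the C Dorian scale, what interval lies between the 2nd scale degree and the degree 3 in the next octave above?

minor ninth

The scale runs C D E♭ F G A B♭.
That puts D below E♭.
From D to E♭: 13 semitones over a ninth = minor.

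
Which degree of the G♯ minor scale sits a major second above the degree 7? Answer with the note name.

G#

The scale is G♯ A♯ B C♯ D♯ E F♯.
The degree 7 is F♯; a major second above that is G♯ — scale degree 1.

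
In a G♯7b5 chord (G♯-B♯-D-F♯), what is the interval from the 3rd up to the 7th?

That puts B♯ below F♯.
5 letter names make it a fifth; at 6 semitones (a half step narrower than perfect) the quality is diminished.

diminished fifth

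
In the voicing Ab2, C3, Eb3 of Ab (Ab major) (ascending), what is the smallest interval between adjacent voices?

minor 3rd

Adjacent intervals: Ab2→C3 = major third; C3→Eb3 = minor third.
The smallest is C3 to Eb3, a minor third (3 semitones).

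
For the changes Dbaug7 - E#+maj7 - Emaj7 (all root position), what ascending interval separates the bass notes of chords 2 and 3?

d8

The roots are E# and E.
From E# to E: 11 semitones over an octave = diminished.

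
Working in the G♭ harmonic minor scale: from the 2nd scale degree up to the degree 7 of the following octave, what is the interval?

The scale runs G♭ A♭ B𝄫 C♭ D♭ E𝄫 F.
That puts A♭ below F.
A♭ up to F spans 13 letter names and 21 semitones — a major thirteenth.

major thirteenth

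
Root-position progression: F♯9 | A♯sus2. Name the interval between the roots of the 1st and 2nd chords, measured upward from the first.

major 3rd

The roots are F♯ and A♯.
Counting 3 letters and 4 half steps from F♯ gives a major third.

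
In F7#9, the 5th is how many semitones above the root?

7

Spelling the chord: F, A, C, Eb, G#.
F to C is a perfect fifth: 7 semitones.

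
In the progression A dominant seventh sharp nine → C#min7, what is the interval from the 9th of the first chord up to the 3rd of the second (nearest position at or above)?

The 9th of A dominant seventh sharp nine is B#; the 3rd of C#min7 is E.
From B# to E: 4 semitones over a fourth = diminished.

diminished 4th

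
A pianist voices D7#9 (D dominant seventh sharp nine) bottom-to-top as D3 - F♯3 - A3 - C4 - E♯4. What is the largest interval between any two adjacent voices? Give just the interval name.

augmented 3rd

Adjacent intervals: D3→F♯3 = major third; F♯3→A3 = minor third; A3→C4 = minor third; C4→E♯4 = augmented third.
The largest is C4 to E♯4, an augmented third (5 semitones).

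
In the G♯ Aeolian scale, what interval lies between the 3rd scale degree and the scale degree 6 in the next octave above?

P11

G♯ natural minor: G♯ A♯ B C♯ D♯ E F♯.
That puts B below E.
B up to E spans 11 letter names and 17 semitones — a perfect eleventh.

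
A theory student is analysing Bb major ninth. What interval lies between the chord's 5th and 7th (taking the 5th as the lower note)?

Bb major ninth: Bb-D-F-A-C.
The 5th is F and the 7th is A.
From F to A is 4 semitones, exactly the major third.

major third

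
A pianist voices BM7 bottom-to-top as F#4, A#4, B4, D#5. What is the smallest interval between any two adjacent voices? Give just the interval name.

m2

Adjacent intervals: F#4→A#4 = major third; A#4→B4 = minor second; B4→D#5 = major third.
The smallest is A#4 to B4, a minor second (1 semitone).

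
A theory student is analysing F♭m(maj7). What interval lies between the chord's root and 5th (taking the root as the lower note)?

perfect fifth

The chord tones of F♭mM7 are F♭-A𝄫-C♭-E♭.
So we need the interval from F♭ up to C♭.
F♭ up to C♭ spans 5 letter names and 7 semitones — a perfect fifth.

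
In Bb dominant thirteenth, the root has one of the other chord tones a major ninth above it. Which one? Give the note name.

C

Bb13 is spelled Bb D F Ab C G.
The root is Bb. A major ninth above Bb is C.
C is the chord's 9th.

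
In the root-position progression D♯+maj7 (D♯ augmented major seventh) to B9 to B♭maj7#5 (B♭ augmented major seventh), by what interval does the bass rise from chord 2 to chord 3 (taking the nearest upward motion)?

The roots are B and B♭.
From B to B♭: 11 semitones over an octave = diminished.

diminished octave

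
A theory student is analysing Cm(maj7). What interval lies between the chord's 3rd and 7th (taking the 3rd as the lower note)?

augmented fifth

Spelling the chord: C-E♭-G-B.
3rd = E♭; 7th = B.
From E♭ to B: 8 semitones over a fifth = augmented.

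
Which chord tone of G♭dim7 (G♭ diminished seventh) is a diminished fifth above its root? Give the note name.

Dbb

The chord tones of G♭°7 (G♭ diminished seventh) are G♭, B𝄫, D𝄫, F𝄫.
The root is G♭. A diminished fifth above G♭ is D𝄫.
D𝄫 is the chord's 5th.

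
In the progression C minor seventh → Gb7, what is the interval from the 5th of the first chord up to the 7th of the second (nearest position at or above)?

The 5th of C minor seventh is G; the 7th of Gb7 is Fb.
G up to Fb is 9 semitones, a whole step narrower than a major seventh, so the interval is diminished.

diminished seventh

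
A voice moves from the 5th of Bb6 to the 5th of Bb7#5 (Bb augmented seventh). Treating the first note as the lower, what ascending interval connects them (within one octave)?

augmented unison

Bb6 has F as its 5th, and Bb7#5 (Bb augmented seventh) has F# as its 5th.
F up to F# is 1 semitone, a half step wider than a perfect unison, so the interval is augmented.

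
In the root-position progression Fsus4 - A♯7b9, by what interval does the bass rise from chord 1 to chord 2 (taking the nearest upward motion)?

The roots are F and A♯.
3 letter names make it a third; at 5 semitones (a half step wider than major) the quality is augmented.

augmented third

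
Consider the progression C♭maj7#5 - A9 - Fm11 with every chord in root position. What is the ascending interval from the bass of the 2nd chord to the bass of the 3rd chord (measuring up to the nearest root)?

m6

The roots are A and F.
A up to F is 8 semitones, a half step narrower than a major sixth, so the interval is minor.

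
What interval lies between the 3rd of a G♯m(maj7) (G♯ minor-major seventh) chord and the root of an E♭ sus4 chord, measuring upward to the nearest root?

d4

The 3rd of G♯m(maj7) (G♯ minor-major seventh) is B; the root of E♭ sus4 is E♭.
From B to E♭: 4 semitones over a fourth = diminished.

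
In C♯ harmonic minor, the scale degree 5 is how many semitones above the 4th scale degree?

The scale is C♯ D♯ E F♯ G♯ A B♯.
F♯ up to G♯ is a major second — 2 semitones.

2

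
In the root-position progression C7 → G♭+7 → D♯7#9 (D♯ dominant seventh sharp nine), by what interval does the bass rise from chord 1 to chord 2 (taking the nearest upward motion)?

diminished 5th

The roots are C and G♭.
From C to G♭: 6 semitones over a fifth = diminished.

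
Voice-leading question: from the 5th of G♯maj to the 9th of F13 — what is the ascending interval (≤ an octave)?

diminished fourth

G♯maj has D♯ as its 5th, and F13 has G as its 9th.
From D♯ to G: 4 semitones over a fourth = diminished.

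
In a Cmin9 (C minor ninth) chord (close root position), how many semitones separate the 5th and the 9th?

7

Cm9 (C minor ninth): C E♭ G B♭ D.
G to D is a perfect fifth: 7 semitones.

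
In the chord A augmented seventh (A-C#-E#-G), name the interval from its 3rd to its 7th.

The 3rd is C# and the 7th is G.
From C# to G: 6 semitones over a fifth = diminished.

diminished fifth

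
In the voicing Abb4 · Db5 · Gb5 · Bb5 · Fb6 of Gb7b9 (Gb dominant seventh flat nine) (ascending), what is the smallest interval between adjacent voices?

M3

Adjacent intervals: Abb4→Db5 = augmented fourth; Db5→Gb5 = perfect fourth; Gb5→Bb5 = major third; Bb5→Fb6 = diminished fifth.
The smallest is Gb5 to Bb5, a major third (4 semitones).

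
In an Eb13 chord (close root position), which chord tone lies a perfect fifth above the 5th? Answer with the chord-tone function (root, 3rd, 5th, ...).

Eb13 is spelled Eb–G–Bb–Db–F–C.
The 5th is Bb. A perfect fifth above Bb is F.
F is the chord's 9th.

9th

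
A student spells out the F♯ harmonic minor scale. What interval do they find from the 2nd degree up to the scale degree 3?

Spelling the F♯ harmonic minor scale: F♯ G♯ A B C♯ D E♯.
2nd degree = G♯; 3rd degree = A.
2 letter names make it a second; at 1 semitone (a half step narrower than major) the quality is minor.

minor second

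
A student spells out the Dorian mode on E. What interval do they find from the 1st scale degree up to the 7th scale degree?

minor seventh

Spelling the Dorian mode on E: E F# G A B C# D.
So we need the interval from E up to D.
7 letter names make it a seventh; at 10 semitones (a half step narrower than major) the quality is minor.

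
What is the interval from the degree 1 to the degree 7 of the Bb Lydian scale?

major seventh

Spelling the Bb Lydian scale: Bb C D E F G A.
Degree 1 = Bb; scale degree 7 = A.
Counting 7 letters and 11 half steps from Bb gives a major seventh.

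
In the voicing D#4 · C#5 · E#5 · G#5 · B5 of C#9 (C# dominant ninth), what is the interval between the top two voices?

minor 3rd

Those voices are G#5 and B5.
3 letter names make it a third; at 3 semitones (a half step narrower than major) the quality is minor.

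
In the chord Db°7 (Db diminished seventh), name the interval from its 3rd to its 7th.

Spelling the chord: Db Fb Abb Cbb.
The 3rd is Fb and the 7th is Cbb.
Fb up to Cbb is 6 semitones, a half step narrower than a perfect fifth, so the interval is diminished.

diminished 5th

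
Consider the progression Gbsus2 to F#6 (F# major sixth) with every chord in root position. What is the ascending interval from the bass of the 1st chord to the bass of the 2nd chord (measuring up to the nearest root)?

augmented seventh

The roots are Gb and F#.
7 letter names make it a seventh; at 12 semitones (a half step wider than major) the quality is augmented.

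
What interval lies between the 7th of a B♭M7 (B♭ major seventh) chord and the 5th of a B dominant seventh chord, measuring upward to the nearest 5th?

major sixth

The 7th of B♭M7 (B♭ major seventh) is A; the 5th of B dominant seventh is F♯.
From A to F♯ is 9 semitones, exactly the major sixth.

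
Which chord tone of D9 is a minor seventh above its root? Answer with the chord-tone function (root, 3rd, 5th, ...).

7th

Spelling the chord: D–F#–A–C–E.
The root is D. A minor seventh above D is C.
C is the chord's 7th.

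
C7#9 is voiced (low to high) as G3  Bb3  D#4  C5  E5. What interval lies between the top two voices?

major 3rd

Those voices are C5 and E5.
From C to E is 4 semitones, exactly the major third.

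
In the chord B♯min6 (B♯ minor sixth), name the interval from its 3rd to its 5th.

B♯min6: B♯, D♯, F𝄪, G𝄪.
That puts D♯ below F𝄪.
Counting 3 letters and 4 half steps from D♯ gives a major third.

major third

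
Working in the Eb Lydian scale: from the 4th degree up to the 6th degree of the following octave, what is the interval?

The scale runs Eb F G A Bb C D.
4th degree = A; 6th degree (up an octave) = C.
From A to C: 15 semitones over a tenth = minor.

m10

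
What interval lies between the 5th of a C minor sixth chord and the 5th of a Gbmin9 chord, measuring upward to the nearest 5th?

diminished 5th

C minor sixth has G as its 5th, and Gbmin9 has Db as its 5th.
From G to Db: 6 semitones over a fifth = diminished.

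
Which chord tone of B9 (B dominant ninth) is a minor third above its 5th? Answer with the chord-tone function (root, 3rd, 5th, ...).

B9 is spelled B–D♯–F♯–A–C♯.
The 5th is F♯. A minor third above F♯ is A.
A is the chord's 7th.

7th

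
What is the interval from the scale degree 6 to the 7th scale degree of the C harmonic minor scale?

Spelling the C harmonic minor scale: C D E♭ F G A♭ B.
So we need the interval from A♭ up to B.
From A♭ to B: 3 semitones over a second = augmented.

augmented second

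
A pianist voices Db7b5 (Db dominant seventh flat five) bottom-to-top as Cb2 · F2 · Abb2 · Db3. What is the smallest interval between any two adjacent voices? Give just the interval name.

diminished third

Adjacent intervals: Cb2→F2 = augmented fourth; F2→Abb2 = diminished third; Abb2→Db3 = augmented fourth.
The smallest is F2 to Abb2, a diminished third (2 semitones).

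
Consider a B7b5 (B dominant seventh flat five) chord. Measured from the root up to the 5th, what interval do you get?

Spelling the chord: B, D♯, F, A.
The root is B and the 5th is F.
5 letter names make it a fifth; at 6 semitones (a half step narrower than perfect) the quality is diminished.

d5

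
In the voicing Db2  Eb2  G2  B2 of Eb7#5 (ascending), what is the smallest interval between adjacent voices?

Adjacent intervals: Db2→Eb2 = major second; Eb2→G2 = major third; G2→B2 = major third.
The smallest is Db2 to Eb2, a major second (2 semitones).

major 2nd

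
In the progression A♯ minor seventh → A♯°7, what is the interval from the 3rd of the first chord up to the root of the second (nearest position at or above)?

The 3rd of A♯ minor seventh is C♯; the root of A♯°7 is A♯.
Counting 6 letters and 9 half steps from C♯ gives a major sixth.

major sixth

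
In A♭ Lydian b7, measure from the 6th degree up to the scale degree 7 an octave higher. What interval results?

minor 9th

A♭ lydian dominant: A♭ B♭ C D E♭ F G♭.
That puts F below G♭.
F up to G♭ is 13 semitones, a half step narrower than a major ninth, so the interval is minor.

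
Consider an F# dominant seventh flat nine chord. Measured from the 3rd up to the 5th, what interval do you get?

m3

F#7b9: F# A# C# E G.
3rd = A#; 5th = C#.
From A# to C#: 3 semitones over a third = minor.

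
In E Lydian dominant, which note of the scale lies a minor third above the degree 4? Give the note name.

C#

The scale is E F♯ G♯ A♯ B C♯ D.
The degree 4 is A♯; a minor third above that is C♯ — scale degree 6.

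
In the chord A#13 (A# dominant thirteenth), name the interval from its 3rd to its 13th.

Spelling the chord: A#, C##, E#, G#, B#, F##.
That puts C## below F##.
Counting 11 letters and 17 half steps from C## gives a perfect eleventh.

P11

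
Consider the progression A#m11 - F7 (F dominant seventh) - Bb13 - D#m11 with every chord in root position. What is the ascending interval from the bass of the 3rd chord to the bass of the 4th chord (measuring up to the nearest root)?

The roots are Bb and D#.
3 letter names make it a third; at 5 semitones (a half step wider than major) the quality is augmented.

augmented 3rd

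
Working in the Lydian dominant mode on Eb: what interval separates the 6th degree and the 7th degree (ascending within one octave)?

The scale runs Eb F G A Bb C Db.
The 6th degree is C and the degree 7 is Db.
C up to Db is 1 semitone, a half step narrower than a major second, so the interval is minor.

minor second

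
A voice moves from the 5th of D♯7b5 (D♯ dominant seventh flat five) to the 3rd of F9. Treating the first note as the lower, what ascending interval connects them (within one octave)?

perfect unison

The 5th of D♯7b5 (D♯ dominant seventh flat five) is A; the 3rd of F9 is A.
A up to A spans 1 letter names and 0 semitones — a perfect unison.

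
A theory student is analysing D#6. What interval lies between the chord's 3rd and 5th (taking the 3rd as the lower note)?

D#6: D#-F##-A#-B#.
3rd = F##; 5th = A#.
From F## to A#: 3 semitones over a third = minor.

minor third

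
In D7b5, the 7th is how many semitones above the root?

10

Spelling the chord: D F# Ab C.
D to C is a minor seventh: 10 semitones.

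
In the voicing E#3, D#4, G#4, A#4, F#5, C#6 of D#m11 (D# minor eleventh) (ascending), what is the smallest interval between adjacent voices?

major second

Adjacent intervals: E#3→D#4 = minor seventh; D#4→G#4 = perfect fourth; G#4→A#4 = major second; A#4→F#5 = minor sixth; F#5→C#6 = perfect fifth.
The smallest is G#4 to A#4, a major second (2 semitones).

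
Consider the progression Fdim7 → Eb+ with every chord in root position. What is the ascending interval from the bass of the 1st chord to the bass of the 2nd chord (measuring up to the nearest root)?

The roots are F and Eb.
F up to Eb is 10 semitones, a half step narrower than a major seventh, so the interval is minor.

minor 7th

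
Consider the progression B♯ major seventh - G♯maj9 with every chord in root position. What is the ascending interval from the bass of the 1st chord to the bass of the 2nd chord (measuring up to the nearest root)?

minor 6th

The roots are B♯ and G♯.
6 letter names make it a sixth; at 8 semitones (a half step narrower than major) the quality is minor.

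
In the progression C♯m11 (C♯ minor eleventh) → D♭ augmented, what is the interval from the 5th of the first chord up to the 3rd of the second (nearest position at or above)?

C♯m11 (C♯ minor eleventh) has G♯ as its 5th, and D♭ augmented has F as its 3rd.
7 letter names make it a seventh; at 9 semitones (a whole step narrower than major) the quality is diminished.

diminished 7th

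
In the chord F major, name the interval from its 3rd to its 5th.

The chord tones of Fmaj (F major) are F-A-C.
So we need the interval from A up to C.
From A to C: 3 semitones over a third = minor.

m3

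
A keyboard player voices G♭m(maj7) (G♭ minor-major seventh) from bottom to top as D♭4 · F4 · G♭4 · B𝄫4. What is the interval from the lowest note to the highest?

minor sixth

The outer voices are D♭4 and B𝄫4.
6 letter names make it a sixth; at 8 semitones (a half step narrower than major) the quality is minor.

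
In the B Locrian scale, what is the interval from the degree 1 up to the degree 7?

B locrian: B C D E F G A.
That puts B below A.
7 letter names make it a seventh; at 10 semitones (a half step narrower than major) the quality is minor.

minor seventh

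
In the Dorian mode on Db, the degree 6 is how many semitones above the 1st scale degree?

The scale is Db Eb Fb Gb Ab Bb Cb.
Db up to Bb is a major sixth — 9 semitones.

9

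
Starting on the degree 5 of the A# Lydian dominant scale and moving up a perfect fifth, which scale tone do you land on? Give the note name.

B#

The scale is A# B# C## D## E# F## G#.
The degree 5 is E#; a perfect fifth above that is B# — scale degree 2.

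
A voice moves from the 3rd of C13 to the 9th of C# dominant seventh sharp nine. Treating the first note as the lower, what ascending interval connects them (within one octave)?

augmented 7th

C13 has E as its 3rd, and C# dominant seventh sharp nine has D## as its 9th.
7 letter names make it a seventh; at 12 semitones (a half step wider than major) the quality is augmented.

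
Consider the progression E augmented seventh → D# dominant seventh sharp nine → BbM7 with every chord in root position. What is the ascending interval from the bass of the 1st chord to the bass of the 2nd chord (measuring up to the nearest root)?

The roots are E and D#.
E up to D# spans 7 letter names and 11 semitones — a major seventh.

M7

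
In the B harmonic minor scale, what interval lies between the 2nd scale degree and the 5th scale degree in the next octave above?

B harmonic minor: B C# D E F# G A#.
So we need the interval from C# up to F#.
From C# to F# is 17 semitones, exactly the perfect eleventh.

perfect 11th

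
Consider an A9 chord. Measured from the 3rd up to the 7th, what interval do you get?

diminished fifth

The chord tones of A dominant ninth are A, C♯, E, G, B.
That puts C♯ below G.
From C♯ to G: 6 semitones over a fifth = diminished.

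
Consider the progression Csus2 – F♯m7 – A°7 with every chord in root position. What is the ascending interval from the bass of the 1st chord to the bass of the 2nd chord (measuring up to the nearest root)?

The roots are C and F♯.
4 letter names make it a fourth; at 6 semitones (a half step wider than perfect) the quality is augmented.

augmented fourth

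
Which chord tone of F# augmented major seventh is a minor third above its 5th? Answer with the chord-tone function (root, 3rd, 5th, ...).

F#+maj7 is spelled F#–A#–C##–E#.
The 5th is C##. A minor third above C## is E#.
E# is the chord's 7th.

7th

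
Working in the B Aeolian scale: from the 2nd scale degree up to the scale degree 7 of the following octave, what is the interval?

minor thirteenth

B natural minor: B C# D E F# G A.
So we need the interval from C# up to A.
13 letter names make it a thirteenth; at 20 semitones (a half step narrower than major) the quality is minor.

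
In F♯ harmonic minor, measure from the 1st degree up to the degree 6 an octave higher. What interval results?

F♯ harmonic minor: F♯ G♯ A B C♯ D E♯.
So we need the interval from F♯ up to D.
F♯ up to D is 20 semitones, a half step narrower than a major thirteenth, so the interval is minor.

minor 13th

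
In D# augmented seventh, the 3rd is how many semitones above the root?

4

D#7#5 is spelled D#–F##–A##–C#.
D# to F## is a major third: 4 semitones.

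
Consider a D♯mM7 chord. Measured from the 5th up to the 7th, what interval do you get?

The chord tones of D♯m(maj7) are D♯, F♯, A♯, C𝄪.
So we need the interval from A♯ up to C𝄪.
A♯ up to C𝄪 spans 3 letter names and 4 semitones — a major third.

major third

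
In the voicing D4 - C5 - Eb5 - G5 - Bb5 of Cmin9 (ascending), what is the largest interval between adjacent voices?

Adjacent intervals: D4→C5 = minor seventh; C5→Eb5 = minor third; Eb5→G5 = major third; G5→Bb5 = minor third.
The largest is D4 to C5, a minor seventh (10 semitones).

minor seventh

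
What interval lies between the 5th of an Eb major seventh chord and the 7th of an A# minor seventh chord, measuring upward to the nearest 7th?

The 5th of Eb major seventh is Bb; the 7th of A# minor seventh is G#.
Bb up to G# is 10 semitones, a half step wider than a major sixth, so the interval is augmented.

augmented sixth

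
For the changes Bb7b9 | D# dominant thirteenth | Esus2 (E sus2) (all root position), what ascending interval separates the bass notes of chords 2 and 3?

minor second

The roots are D# and E.
From D# to E: 1 semitone over a second = minor.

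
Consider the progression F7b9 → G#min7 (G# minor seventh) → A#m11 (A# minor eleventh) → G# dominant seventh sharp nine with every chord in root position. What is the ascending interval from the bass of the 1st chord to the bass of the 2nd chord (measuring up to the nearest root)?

augmented second

The roots are F and G#.
From F to G#: 3 semitones over a second = augmented.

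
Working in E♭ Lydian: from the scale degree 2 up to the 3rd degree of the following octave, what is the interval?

major 9th

Spelling E♭ Lydian: E♭ F G A B♭ C D.
So we need the interval from F up to G.
Counting 9 letters and 14 half steps from F gives a major ninth.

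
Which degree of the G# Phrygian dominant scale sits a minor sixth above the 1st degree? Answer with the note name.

E

The scale is G# A B# C# D# E F#.
The 1st degree is G#; a minor sixth above that is E — scale degree 6.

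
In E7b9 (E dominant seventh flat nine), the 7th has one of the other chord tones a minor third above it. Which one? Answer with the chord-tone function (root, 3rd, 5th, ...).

E7b9: E-G♯-B-D-F.
The 7th is D. A minor third above D is F.
F is the chord's 9th.

9th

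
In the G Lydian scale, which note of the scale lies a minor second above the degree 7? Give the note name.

G

The scale is G A B C# D E F#.
The degree 7 is F#; a minor second above that is G — scale degree 1.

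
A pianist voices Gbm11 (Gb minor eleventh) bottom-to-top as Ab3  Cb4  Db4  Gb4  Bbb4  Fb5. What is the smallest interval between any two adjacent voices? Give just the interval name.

Adjacent intervals: Ab3→Cb4 = minor third; Cb4→Db4 = major second; Db4→Gb4 = perfect fourth; Gb4→Bbb4 = minor third; Bbb4→Fb5 = perfect fifth.
The smallest is Cb4 to Db4, a major second (2 semitones).

major second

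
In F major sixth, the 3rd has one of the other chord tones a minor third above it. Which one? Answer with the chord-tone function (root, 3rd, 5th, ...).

5th

The chord tones of F6 (F major sixth) are F, A, C, D.
The 3rd is A. A minor third above A is C.
C is the chord's 5th.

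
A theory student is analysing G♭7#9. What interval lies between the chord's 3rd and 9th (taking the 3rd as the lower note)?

M7

G♭ dominant seventh sharp nine is spelled G♭, B♭, D♭, F♭, A.
That puts B♭ below A.
From B♭ to A is 11 semitones, exactly the major seventh.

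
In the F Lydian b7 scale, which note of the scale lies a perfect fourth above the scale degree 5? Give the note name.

F

The scale is F G A B C D Eb.
The scale degree 5 is C; a perfect fourth above that is F — scale degree 1.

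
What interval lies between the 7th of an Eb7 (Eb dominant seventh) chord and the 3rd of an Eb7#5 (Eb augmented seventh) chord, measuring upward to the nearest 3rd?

The 7th of Eb7 (Eb dominant seventh) is Db; the 3rd of Eb7#5 (Eb augmented seventh) is G.
4 letter names make it a fourth; at 6 semitones (a half step wider than perfect) the quality is augmented.

augmented fourth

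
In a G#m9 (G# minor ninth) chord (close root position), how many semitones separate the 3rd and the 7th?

7

The chord tones of G#m9 (G# minor ninth) are G#, B, D#, F#, A#.
B to F# is a perfect fifth: 7 semitones.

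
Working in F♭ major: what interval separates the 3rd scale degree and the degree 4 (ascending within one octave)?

F♭ major: F♭ G♭ A♭ B𝄫 C♭ D♭ E♭.
The 3rd scale degree is A♭ and the degree 4 is B𝄫.
2 letter names make it a second; at 1 semitone (a half step narrower than major) the quality is minor.

minor second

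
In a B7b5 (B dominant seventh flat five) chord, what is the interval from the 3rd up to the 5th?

B7b5 is spelled B, D♯, F, A.
The 3rd is D♯ and the 5th is F.
D♯ up to F is 2 semitones, a whole step narrower than a major third, so the interval is diminished.

diminished third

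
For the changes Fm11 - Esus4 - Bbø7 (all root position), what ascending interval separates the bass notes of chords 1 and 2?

major seventh

The roots are F and E.
F up to E spans 7 letter names and 11 semitones — a major seventh.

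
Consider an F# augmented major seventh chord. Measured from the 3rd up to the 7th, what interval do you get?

The chord tones of F# augmented major seventh are F# A# C## E#.
The 3rd is A# and the 7th is E#.
Counting 5 letters and 7 half steps from A# gives a perfect fifth.

P5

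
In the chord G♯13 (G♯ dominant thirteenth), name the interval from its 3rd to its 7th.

The chord tones of G♯13 are G♯, B♯, D♯, F♯, A♯, E♯.
3rd = B♯; 7th = F♯.
From B♯ to F♯: 6 semitones over a fifth = diminished.
This 3–7 tritone is the characteristic tension at the heart of the dominant sound.

diminished fifth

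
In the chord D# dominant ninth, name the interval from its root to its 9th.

Spelling the chord: D#-F##-A#-C#-E#.
Root = D#; 9th = E#.
From D# to E# is 14 semitones, exactly the major ninth.

M9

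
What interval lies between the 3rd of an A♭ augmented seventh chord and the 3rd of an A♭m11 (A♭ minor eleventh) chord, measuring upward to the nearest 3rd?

diminished octave

The 3rd of A♭ augmented seventh is C; the 3rd of A♭m11 (A♭ minor eleventh) is C♭.
C up to C♭ is 11 semitones, a half step narrower than a perfect octave, so the interval is diminished.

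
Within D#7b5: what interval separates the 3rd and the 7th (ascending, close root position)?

The chord tones of D#7b5 are D#, F##, A, C#.
The 3rd is F## and the 7th is C#.
From F## to C#: 6 semitones over a fifth = diminished.
This 3–7 tritone is the characteristic tension at the heart of the dominant sound.

diminished fifth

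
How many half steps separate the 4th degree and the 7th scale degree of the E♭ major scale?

The scale is E♭ F G A♭ B♭ C D.
A♭ up to D is an augmented fourth — 6 semitones.

6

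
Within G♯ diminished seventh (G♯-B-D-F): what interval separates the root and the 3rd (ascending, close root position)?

m3

Root = G♯; 3rd = B.
From G♯ to B: 3 semitones over a third = minor.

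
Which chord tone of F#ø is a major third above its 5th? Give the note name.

E

F#ø (F# half-diminished seventh): F# A C E.
The 5th is C. A major third above C is E.
E is the chord's 7th.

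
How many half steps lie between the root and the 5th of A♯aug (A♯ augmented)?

A♯ augmented is spelled A♯-C𝄪-E𝄪.
A♯ to E𝄪 is an augmented fifth: 8 semitones.

8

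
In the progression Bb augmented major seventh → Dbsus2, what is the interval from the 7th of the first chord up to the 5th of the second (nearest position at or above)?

diminished octave

The 7th of Bb augmented major seventh is A; the 5th of Dbsus2 is Ab.
8 letter names make it an octave; at 11 semitones (a half step narrower than perfect) the quality is diminished.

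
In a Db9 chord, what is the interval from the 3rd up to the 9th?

minor 7th

Db dominant ninth is spelled Db–F–Ab–Cb–Eb.
That puts F below Eb.
7 letter names make it a seventh; at 10 semitones (a half step narrower than major) the quality is minor.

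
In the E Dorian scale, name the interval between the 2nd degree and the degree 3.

m2

The scale runs E F♯ G A B C♯ D.
So we need the interval from F♯ up to G.
F♯ up to G is 1 semitone, a half step narrower than a major second, so the interval is minor.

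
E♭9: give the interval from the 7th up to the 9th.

major third

E♭9 (E♭ dominant ninth) is spelled E♭, G, B♭, D♭, F.
That puts D♭ below F.
From D♭ to F is 4 semitones, exactly the major third.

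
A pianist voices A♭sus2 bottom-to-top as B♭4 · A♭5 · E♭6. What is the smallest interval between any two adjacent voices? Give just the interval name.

Adjacent intervals: B♭4→A♭5 = minor seventh; A♭5→E♭6 = perfect fifth.
The smallest is A♭5 to E♭6, a perfect fifth (7 semitones).

perfect 5th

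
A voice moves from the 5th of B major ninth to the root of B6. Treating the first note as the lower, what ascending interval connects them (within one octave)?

B major ninth has F♯ as its 5th, and B6 has B as its root.
From F♯ to B is 5 semitones, exactly the perfect fourth.

perfect fourth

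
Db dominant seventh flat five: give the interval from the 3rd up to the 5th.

Db7b5: Db-F-Abb-Cb.
So we need the interval from F up to Abb.
F up to Abb is 2 semitones, a whole step narrower than a major third, so the interval is diminished.

diminished 3rd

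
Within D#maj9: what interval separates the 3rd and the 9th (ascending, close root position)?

minor seventh

D#maj9 (D# major ninth) is spelled D#, F##, A#, C##, E#.
3rd = F##; 9th = E#.
From F## to E#: 10 semitones over a seventh = minor.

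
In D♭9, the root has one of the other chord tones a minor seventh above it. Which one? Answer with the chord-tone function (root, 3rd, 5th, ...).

D♭9: D♭, F, A♭, C♭, E♭.
The root is D♭. A minor seventh above D♭ is C♭.
C♭ is the chord's 7th.

7th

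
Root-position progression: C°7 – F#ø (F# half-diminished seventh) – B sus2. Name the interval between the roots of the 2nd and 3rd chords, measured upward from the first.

perfect fourth

The roots are F# and B.
Counting 4 letters and 5 half steps from F# gives a perfect fourth.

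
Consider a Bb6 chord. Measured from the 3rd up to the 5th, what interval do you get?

The chord tones of Bb6 are Bb-D-F-G.
3rd = D; 5th = F.
From D to F: 3 semitones over a third = minor.

m3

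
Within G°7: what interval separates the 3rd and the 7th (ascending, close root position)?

G diminished seventh: G–Bb–Db–Fb.
The 3rd is Bb and the 7th is Fb.
From Bb to Fb: 6 semitones over a fifth = diminished.

diminished fifth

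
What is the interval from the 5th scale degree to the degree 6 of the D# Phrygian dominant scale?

minor second

The scale runs D# E F## G# A# B C#.
So we need the interval from A# up to B.
2 letter names make it a second; at 1 semitone (a half step narrower than major) the quality is minor.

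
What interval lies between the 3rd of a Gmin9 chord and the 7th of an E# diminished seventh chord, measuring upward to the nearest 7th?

Gmin9 has Bb as its 3rd, and E# diminished seventh has D as its 7th.
Bb up to D spans 3 letter names and 4 semitones — a major third.

major third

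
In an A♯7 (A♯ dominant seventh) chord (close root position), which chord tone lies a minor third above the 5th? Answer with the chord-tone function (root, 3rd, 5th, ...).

Spelling the chord: A♯, C𝄪, E♯, G♯.
The 5th is E♯. A minor third above E♯ is G♯.
G♯ is the chord's 7th.

7th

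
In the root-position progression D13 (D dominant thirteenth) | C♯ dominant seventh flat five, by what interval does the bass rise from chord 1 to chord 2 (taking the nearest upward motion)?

The roots are D and C♯.
D up to C♯ spans 7 letter names and 11 semitones — a major seventh.

major 7th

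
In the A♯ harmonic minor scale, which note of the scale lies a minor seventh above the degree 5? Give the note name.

D#

The scale is A♯ B♯ C♯ D♯ E♯ F♯ G𝄪.
The degree 5 is E♯; a minor seventh above that is D♯ — scale degree 4.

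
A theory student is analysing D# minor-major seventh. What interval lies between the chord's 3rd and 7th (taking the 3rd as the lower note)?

augmented 5th

D#m(maj7): D#, F#, A#, C##.
So we need the interval from F# up to C##.
From F# to C##: 8 semitones over a fifth = augmented.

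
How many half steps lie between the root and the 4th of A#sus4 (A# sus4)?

A#sus4 (A# sus4): A#-D#-E#.
A# to D# is a perfect fourth: 5 semitones.

5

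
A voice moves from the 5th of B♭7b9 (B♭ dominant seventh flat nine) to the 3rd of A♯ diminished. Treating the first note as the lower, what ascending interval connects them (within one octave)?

augmented fifth

The 5th of B♭7b9 (B♭ dominant seventh flat nine) is F; the 3rd of A♯ diminished is C♯.
F up to C♯ is 8 semitones, a half step wider than a perfect fifth, so the interval is augmented.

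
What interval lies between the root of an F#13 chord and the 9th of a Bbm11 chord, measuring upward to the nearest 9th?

F#13 has F# as its root, and Bbm11 has C as its 9th.
From F# to C: 6 semitones over a fifth = diminished.

diminished fifth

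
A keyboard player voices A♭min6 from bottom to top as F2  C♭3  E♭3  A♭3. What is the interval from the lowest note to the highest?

minor tenth

The outer voices are F2 and A♭3.
From F to A♭: 15 semitones over a tenth = minor.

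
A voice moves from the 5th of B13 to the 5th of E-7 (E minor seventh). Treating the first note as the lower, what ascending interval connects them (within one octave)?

perfect fourth

B13 has F# as its 5th, and E-7 (E minor seventh) has B as its 5th.
F# up to B spans 4 letter names and 5 semitones — a perfect fourth.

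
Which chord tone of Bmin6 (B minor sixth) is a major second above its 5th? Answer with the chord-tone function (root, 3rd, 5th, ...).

6th

Bm6 is spelled B–D–F#–G#.
The 5th is F#. A major second above F# is G#.
G# is the chord's 6th.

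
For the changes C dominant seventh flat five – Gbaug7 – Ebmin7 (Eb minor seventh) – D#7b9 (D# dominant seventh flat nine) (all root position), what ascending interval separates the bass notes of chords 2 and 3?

The roots are Gb and Eb.
Gb up to Eb spans 6 letter names and 9 semitones — a major sixth.

major 6th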